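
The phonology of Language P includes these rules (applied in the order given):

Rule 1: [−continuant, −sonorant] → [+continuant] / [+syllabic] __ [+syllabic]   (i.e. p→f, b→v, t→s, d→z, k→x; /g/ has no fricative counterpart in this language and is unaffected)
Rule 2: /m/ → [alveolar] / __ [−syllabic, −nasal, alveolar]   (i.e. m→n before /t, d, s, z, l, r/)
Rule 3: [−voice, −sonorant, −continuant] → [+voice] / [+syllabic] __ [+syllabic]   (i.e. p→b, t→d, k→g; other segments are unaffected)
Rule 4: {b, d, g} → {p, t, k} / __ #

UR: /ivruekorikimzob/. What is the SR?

ivruexorixinzop

Rule 1 (intervocalic spirantization): /k/ is a stop between vowels /e/ and /o/, so it spirantizes to the fricative [x]. /k/ is a stop between vowels /i/ and /i/, so it spirantizes to the fricative [x]. /ivruekorikimzob/ → ivruexoriximzob.
Rule 2 (nasal place assimilation): /m/ precedes the alveolar consonant /z/, so it assimilates in place to [n]. /ivruexoriximzob/ → ivruexorixinzob.
Rule 3 (intervocalic voicing): no segment meets the environment; /ivruexorixinzob/ is unchanged.
Rule 4 (final devoicing): /b/ is a voiced stop in word-final position, so it devoices to [p]. /ivruexorixinzob/ → ivruexorixinzop.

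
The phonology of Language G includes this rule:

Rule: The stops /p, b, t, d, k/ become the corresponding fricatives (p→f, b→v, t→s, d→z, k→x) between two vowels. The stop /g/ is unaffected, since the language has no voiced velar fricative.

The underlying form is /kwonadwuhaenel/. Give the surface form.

kwonadwuhaenel

No segment of /kwonadwuhaenel/ meets the structural description of the rule, so the form surfaces unchanged.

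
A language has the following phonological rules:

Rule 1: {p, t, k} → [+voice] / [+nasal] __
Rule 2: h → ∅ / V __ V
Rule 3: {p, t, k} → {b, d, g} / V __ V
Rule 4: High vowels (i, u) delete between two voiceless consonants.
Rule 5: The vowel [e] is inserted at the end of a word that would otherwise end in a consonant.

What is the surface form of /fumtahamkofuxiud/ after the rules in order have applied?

fumdaamgofxiude

Rule 1 (post-nasal voicing): /t/ is a voiceless stop immediately after the nasal /m/, so it voices to [d]. /k/ is a voiceless stop immediately after the nasal /m/, so it voices to [g]. /fumtahamkofuxiud/ → fumdahamgofuxiud.
Rule 2 (intervocalic h-deletion): /h/ occurs between vowels /a/ and /a/, so it deletes. /fumdahamgofuxiud/ → fumdaamgofuxiud.
Rule 3 (intervocalic voicing): no segment meets the environment; /fumdaamgofuxiud/ is unchanged.
Rule 4 (high vowel syncope): /u/ is a high vowel flanked by voiceless consonants /f/ and /x/, so it deletes. /fumdaamgofuxiud/ → fumdaamgofxiud.
Rule 5 (final e-epenthesis): the form ends in the consonant /d/, so [e] is inserted word-finally. /fumdaamgofxiud/ → fumdaamgofxiude.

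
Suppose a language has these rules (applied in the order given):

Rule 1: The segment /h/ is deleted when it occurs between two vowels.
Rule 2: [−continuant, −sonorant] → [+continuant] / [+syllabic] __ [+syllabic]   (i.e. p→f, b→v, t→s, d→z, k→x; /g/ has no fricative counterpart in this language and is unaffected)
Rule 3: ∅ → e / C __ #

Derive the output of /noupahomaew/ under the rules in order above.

Rule 1 (intervocalic h-deletion): /h/ occurs between vowels /a/ and /o/, so it deletes. /noupahomaew/ → noupaomaew.
Rule 2 (intervocalic spirantization): /p/ is a stop between vowels /u/ and /a/, so it spirantizes to the fricative [f]. /noupaomaew/ → noufaomaew.
Rule 3 (final e-epenthesis): the form ends in the consonant /w/, so [e] is inserted word-finally. /noufaomaew/ → noufaomaewe.

noufaomaewe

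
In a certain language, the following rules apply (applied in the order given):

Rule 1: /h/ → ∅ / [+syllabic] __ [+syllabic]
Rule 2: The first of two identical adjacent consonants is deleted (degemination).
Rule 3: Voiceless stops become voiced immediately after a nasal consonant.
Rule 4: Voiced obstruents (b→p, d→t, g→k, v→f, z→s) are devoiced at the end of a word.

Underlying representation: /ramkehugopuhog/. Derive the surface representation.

ramgeugopuok

Rule 1 (intervocalic h-deletion): /h/ occurs between vowels /e/ and /u/, so it deletes. /h/ occurs between vowels /u/ and /o/, so it deletes. /ramkehugopuhog/ → ramkeugopuog.
Rule 2 (degemination): no segment meets the environment; /ramkeugopuog/ is unchanged.
Rule 3 (post-nasal voicing): /k/ is a voiceless stop immediately after the nasal /m/, so it voices to [g]. /ramkeugopuog/ → ramgeugopuog.
Rule 4 (final devoicing): /g/ is a voiced obstruent in word-final position, so it devoices to [k]. /ramgeugopuog/ → ramgeugopuok.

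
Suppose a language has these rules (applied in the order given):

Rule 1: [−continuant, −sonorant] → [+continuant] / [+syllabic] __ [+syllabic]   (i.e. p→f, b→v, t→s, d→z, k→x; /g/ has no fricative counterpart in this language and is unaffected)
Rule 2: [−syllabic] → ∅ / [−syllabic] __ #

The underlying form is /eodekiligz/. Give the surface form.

eozexilig

Rule 1 (intervocalic spirantization): /d/ is a stop between vowels /o/ and /e/, so it spirantizes to the fricative [z]. /k/ is a stop between vowels /e/ and /i/, so it spirantizes to the fricative [x]. /eodekiligz/ → eozexiligz.
Rule 2 (final cluster simplification): /z/ is the second consonant of a word-final cluster /gz/, so it deletes. /eozexiligz/ → eozexilig.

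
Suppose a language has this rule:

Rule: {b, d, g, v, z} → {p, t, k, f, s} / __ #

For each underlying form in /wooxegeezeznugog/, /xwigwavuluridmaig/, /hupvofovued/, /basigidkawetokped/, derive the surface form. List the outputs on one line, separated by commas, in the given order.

/wooxegeezeznugog/: /g/ is a voiced obstruent in word-final position, so it devoices to [k]. → [wooxegeezeznugok].
/xwigwavuluridmaig/: /g/ is a voiced obstruent in word-final position, so it devoices to [k]. → [xwigwavuluridmaik].
/hupvofovued/: /d/ is a voiced obstruent in word-final position, so it devoices to [t]. → [hupvofovuet].
/basigidkawetokped/: /d/ is a voiced obstruent in word-final position, so it devoices to [t]. → [basigidkawetokpet].

wooxegeezeznugok, xwigwavuluridmaik, hupvofovuet, basigidkawetokpet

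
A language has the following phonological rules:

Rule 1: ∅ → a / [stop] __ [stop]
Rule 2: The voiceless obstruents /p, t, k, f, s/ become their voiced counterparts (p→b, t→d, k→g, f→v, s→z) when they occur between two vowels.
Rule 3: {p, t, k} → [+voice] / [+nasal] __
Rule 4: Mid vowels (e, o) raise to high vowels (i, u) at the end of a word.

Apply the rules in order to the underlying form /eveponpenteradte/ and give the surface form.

evebonbenderadadi

Rule 1 (stop-cluster a-epenthesis): /d/ and /t/ form a stop–stop cluster, so [a] is inserted between them. /eveponpenteradte/ → eveponpenteradate.
Rule 2 (intervocalic voicing): /p/ is a voiceless obstruent between vowels /e/ and /o/, so it voices to [b]. /t/ is a voiceless obstruent between vowels /a/ and /e/, so it voices to [d]. /eveponpenteradate/ → evebonpenteradade.
Rule 3 (post-nasal voicing): /p/ is a voiceless stop immediately after the nasal /n/, so it voices to [b]. /t/ is a voiceless stop immediately after the nasal /n/, so it voices to [d]. /evebonpenteradade/ → evebonbenderadade.
Rule 4 (final vowel raising): /e/ is a mid vowel in word-final position, so it raises to [i]. /evebonbenderadade/ → evebonbenderadadi.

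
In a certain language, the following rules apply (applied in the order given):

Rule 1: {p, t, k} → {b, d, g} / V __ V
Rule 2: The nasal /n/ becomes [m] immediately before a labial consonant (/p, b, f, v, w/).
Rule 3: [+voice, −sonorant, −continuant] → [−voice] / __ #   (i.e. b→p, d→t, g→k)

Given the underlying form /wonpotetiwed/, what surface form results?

Rule 1 (intervocalic voicing): /t/ is a voiceless stop between vowels /o/ and /e/, so it voices to [d]. /t/ is a voiceless stop between vowels /e/ and /i/, so it voices to [d]. /wonpotetiwed/ → wonpodediwed.
Rule 2 (nasal place assimilation): /n/ precedes the labial consonant /p/, so it assimilates in place to [m]. /wonpodediwed/ → wompodediwed.
Rule 3 (final devoicing): /d/ is a voiced stop in word-final position, so it devoices to [t]. /wompodediwed/ → wompodediwet.

wompodediwet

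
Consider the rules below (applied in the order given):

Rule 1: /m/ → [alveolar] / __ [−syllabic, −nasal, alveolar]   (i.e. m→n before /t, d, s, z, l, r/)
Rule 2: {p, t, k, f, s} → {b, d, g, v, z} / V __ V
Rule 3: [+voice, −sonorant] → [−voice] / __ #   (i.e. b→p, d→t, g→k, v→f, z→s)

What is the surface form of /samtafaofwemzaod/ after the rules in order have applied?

santavaofwenzaot

Rule 1 (nasal place assimilation): /m/ precedes the alveolar consonant /t/, so it assimilates in place to [n]. /m/ precedes the alveolar consonant /z/, so it assimilates in place to [n]. /samtafaofwemzaod/ → santafaofwenzaod.
Rule 2 (intervocalic voicing): /f/ is a voiceless obstruent between vowels /a/ and /a/, so it voices to [v]. /santafaofwenzaod/ → santavaofwenzaod.
Rule 3 (final devoicing): /d/ is a voiced obstruent in word-final position, so it devoices to [t]. /santavaofwenzaod/ → santavaofwenzaot.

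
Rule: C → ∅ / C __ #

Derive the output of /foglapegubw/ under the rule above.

/w/ is the second consonant of a word-final cluster /bw/, so it deletes.
The other instances of /f/, /g/, /l/, /p/, /b/ do not occur in the required environment and remain unchanged.
Surface form: [foglapegub].

foglapegub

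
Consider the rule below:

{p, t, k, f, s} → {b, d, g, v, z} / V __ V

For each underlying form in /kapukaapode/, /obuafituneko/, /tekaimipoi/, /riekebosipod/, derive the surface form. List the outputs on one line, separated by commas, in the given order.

/kapukaapode/: /p/ is a voiceless obstruent between vowels /a/ and /u/, so it voices to [b]. /k/ is a voiceless obstruent between vowels /u/ and /a/, so it voices to [g]. /p/ is a voiceless obstruent between vowels /a/ and /o/, so it voices to [b]. → [kabugaabode].
/obuafituneko/: /f/ is a voiceless obstruent between vowels /a/ and /i/, so it voices to [v]. /t/ is a voiceless obstruent between vowels /i/ and /u/, so it voices to [d]. /k/ is a voiceless obstruent between vowels /e/ and /o/, so it voices to [g]. → [obuavidunego].
/tekaimipoi/: /k/ is a voiceless obstruent between vowels /e/ and /a/, so it voices to [g]. /p/ is a voiceless obstruent between vowels /i/ and /o/, so it voices to [b]. → [tegaimiboi].
/riekebosipod/: /k/ is a voiceless obstruent between vowels /e/ and /e/, so it voices to [g]. /s/ is a voiceless obstruent between vowels /o/ and /i/, so it voices to [z]. /p/ is a voiceless obstruent between vowels /i/ and /o/, so it voices to [b]. → [riegebozibod].

kabugaabode, obuavidunego, tegaimiboi, riegebozibod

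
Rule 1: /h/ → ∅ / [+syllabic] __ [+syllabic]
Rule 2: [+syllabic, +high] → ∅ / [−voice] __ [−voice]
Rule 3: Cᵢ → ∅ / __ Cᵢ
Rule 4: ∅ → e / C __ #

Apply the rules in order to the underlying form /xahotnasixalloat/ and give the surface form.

xaotnasxaloate

Rule 1 (intervocalic h-deletion): /h/ occurs between vowels /a/ and /o/, so it deletes. /xahotnasixalloat/ → xaotnasixalloat.
Rule 2 (high vowel syncope): /i/ is a high vowel flanked by voiceless consonants /s/ and /x/, so it deletes. /xaotnasixalloat/ → xaotnasxalloat.
Rule 3 (degemination): /ll/ is a geminate; the first /l/ deletes. /xaotnasxalloat/ → xaotnasxaloat.
Rule 4 (final e-epenthesis): the form ends in the consonant /t/, so [e] is inserted word-finally. /xaotnasxaloat/ → xaotnasxaloate.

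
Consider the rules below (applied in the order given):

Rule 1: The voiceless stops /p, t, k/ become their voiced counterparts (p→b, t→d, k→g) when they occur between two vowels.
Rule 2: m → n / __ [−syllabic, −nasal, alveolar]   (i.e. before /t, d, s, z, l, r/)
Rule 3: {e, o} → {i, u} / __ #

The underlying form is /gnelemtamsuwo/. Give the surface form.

Rule 1 (intervocalic voicing): no segment meets the environment; /gnelemtamsuwo/ is unchanged.
Rule 2 (nasal place assimilation): /m/ precedes the alveolar consonant /t/, so it assimilates in place to [n]. /m/ precedes the alveolar consonant /s/, so it assimilates in place to [n]. /gnelemtamsuwo/ → gnelentansuwo.
Rule 3 (final vowel raising): /o/ is a mid vowel in word-final position, so it raises to [u]. /gnelentansuwo/ → gnelentansuwu.

gnelentansuwu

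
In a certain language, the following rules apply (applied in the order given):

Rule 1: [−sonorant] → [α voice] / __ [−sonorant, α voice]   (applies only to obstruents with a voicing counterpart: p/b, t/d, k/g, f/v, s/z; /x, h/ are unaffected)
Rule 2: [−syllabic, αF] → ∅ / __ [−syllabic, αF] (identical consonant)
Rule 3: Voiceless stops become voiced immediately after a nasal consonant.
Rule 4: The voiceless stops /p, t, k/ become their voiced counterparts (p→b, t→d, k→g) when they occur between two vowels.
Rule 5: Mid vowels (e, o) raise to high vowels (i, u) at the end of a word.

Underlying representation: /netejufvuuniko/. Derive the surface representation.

nedejuvuunigu

Rule 1 (regressive voicing assimilation): /f/ precedes the voiced obstruent /v/, so it voices to [v] by assimilation. /netejufvuuniko/ → netejuvvuuniko.
Rule 2 (degemination): /vv/ is a geminate; the first /v/ deletes. /netejuvvuuniko/ → netejuvuuniko.
Rule 3 (post-nasal voicing): no segment meets the environment; /netejuvuuniko/ is unchanged.
Rule 4 (intervocalic voicing): /t/ is a voiceless stop between vowels /e/ and /e/, so it voices to [d]. /k/ is a voiceless stop between vowels /i/ and /o/, so it voices to [g]. /netejuvuuniko/ → nedejuvuunigo.
Rule 5 (final vowel raising): /o/ is a mid vowel in word-final position, so it raises to [u]. /nedejuvuunigo/ → nedejuvuunigu.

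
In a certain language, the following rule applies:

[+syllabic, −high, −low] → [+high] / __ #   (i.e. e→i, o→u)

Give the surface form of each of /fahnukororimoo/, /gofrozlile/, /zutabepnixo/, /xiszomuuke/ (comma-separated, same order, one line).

/fahnukororimoo/: /o/ is a mid vowel in word-final position, so it raises to [u]. → [fahnukororimou].
/gofrozlile/: /e/ is a mid vowel in word-final position, so it raises to [i]. → [gofrozlili].
/zutabepnixo/: /o/ is a mid vowel in word-final position, so it raises to [u]. → [zutabepnixu].
/xiszomuuke/: /e/ is a mid vowel in word-final position, so it raises to [i]. → [xiszomuuki].

fahnukororimou, gofrozlili, zutabepnixu, xiszomuuki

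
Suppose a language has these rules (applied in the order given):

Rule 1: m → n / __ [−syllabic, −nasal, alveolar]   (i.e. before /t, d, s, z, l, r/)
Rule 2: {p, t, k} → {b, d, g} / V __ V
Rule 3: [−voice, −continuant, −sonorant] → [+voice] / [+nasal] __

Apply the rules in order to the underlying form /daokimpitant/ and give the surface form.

daogimbidand

Rule 1 (nasal place assimilation): no segment meets the environment; /daokimpitant/ is unchanged.
Rule 2 (intervocalic voicing): /k/ is a voiceless stop between vowels /o/ and /i/, so it voices to [g]. /t/ is a voiceless stop between vowels /i/ and /a/, so it voices to [d]. /daokimpitant/ → daogimpidant.
Rule 3 (post-nasal voicing): /p/ is a voiceless stop immediately after the nasal /m/, so it voices to [b]. /t/ is a voiceless stop immediately after the nasal /n/, so it voices to [d]. /daogimpidant/ → daogimbidand.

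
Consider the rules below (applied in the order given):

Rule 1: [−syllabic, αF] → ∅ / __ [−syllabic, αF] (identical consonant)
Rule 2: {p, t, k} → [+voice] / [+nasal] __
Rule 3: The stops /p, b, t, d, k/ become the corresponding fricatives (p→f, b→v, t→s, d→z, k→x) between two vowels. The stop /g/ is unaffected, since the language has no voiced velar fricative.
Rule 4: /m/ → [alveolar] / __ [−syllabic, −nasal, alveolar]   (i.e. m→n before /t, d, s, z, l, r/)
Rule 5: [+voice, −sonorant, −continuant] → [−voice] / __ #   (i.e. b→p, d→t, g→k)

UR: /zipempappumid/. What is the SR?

Rule 1 (degemination): /pp/ is a geminate; the first /p/ deletes. /zipempappumid/ → zipempapumid.
Rule 2 (post-nasal voicing): /p/ is a voiceless stop immediately after the nasal /m/, so it voices to [b]. /zipempapumid/ → zipembapumid.
Rule 3 (intervocalic spirantization): /p/ is a stop between vowels /i/ and /e/, so it spirantizes to the fricative [f]. /p/ is a stop between vowels /a/ and /u/, so it spirantizes to the fricative [f]. /zipembapumid/ → zifembafumid.
Rule 4 (nasal place assimilation): no segment meets the environment; /zifembafumid/ is unchanged.
Rule 5 (final devoicing): /d/ is a voiced stop in word-final position, so it devoices to [t]. /zifembafumid/ → zifembafumit.

zifembafumit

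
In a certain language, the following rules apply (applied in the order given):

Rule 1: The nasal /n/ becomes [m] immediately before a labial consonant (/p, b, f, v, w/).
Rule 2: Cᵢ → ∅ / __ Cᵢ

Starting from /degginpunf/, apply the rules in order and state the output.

degimpumf

Rule 1 (nasal place assimilation): /n/ precedes the labial consonant /p/, so it assimilates in place to [m]. /n/ precedes the labial consonant /f/, so it assimilates in place to [m]. /degginpunf/ → deggimpumf.
Rule 2 (degemination): /gg/ is a geminate; the first /g/ deletes. /deggimpumf/ → degimpumf.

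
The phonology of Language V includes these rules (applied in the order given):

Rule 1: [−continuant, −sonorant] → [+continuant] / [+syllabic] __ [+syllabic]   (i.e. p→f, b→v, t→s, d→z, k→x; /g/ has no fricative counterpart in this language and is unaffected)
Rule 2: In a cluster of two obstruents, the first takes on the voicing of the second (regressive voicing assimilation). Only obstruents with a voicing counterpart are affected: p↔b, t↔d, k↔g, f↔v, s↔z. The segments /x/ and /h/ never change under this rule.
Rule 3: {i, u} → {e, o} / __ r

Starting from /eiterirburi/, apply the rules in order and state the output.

Rule 1 (intervocalic spirantization): /t/ is a stop between vowels /i/ and /e/, so it spirantizes to the fricative [s]. /eiterirburi/ → eiserirburi.
Rule 2 (regressive voicing assimilation): no segment meets the environment; /eiserirburi/ is unchanged.
Rule 3 (pre-rhotic lowering): /i/ is a high vowel immediately before /r/, so it lowers to [e]. /u/ is a high vowel immediately before /r/, so it lowers to [o]. /eiserirburi/ → eisererbori.

eisererbori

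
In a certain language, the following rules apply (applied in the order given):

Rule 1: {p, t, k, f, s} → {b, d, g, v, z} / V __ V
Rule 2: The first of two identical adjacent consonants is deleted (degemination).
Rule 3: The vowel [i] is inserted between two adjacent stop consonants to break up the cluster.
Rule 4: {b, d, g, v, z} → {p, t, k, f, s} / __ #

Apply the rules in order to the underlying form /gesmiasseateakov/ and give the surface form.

gesmiaseadeagof

Rule 1 (intervocalic voicing): /t/ is a voiceless obstruent between vowels /a/ and /e/, so it voices to [d]. /k/ is a voiceless obstruent between vowels /a/ and /o/, so it voices to [g]. /gesmiasseateakov/ → gesmiasseadeagov.
Rule 2 (degemination): /ss/ is a geminate; the first /s/ deletes. /gesmiasseadeagov/ → gesmiaseadeagov.
Rule 3 (stop-cluster i-epenthesis): no segment meets the environment; /gesmiaseadeagov/ is unchanged.
Rule 4 (final devoicing): /v/ is a voiced obstruent in word-final position, so it devoices to [f]. /gesmiaseadeagov/ → gesmiaseadeagof.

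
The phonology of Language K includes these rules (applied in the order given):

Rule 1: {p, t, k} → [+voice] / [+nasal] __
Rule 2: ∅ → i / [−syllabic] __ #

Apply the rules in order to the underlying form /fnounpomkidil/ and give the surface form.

fnounbomgidili

Rule 1 (post-nasal voicing): /p/ is a voiceless stop immediately after the nasal /n/, so it voices to [b]. /k/ is a voiceless stop immediately after the nasal /m/, so it voices to [g]. /fnounpomkidil/ → fnounbomgidil.
Rule 2 (final i-epenthesis): the form ends in the consonant /l/, so [i] is inserted word-finally. /fnounbomgidil/ → fnounbomgidili.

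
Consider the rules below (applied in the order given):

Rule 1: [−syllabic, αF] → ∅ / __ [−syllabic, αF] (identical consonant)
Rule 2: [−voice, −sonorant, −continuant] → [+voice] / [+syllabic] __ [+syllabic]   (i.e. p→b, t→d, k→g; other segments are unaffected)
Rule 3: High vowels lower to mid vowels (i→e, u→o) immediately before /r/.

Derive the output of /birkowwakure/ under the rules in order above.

Rule 1 (degemination): /ww/ is a geminate; the first /w/ deletes. /birkowwakure/ → birkowakure.
Rule 2 (intervocalic voicing): /k/ is a voiceless stop between vowels /a/ and /u/, so it voices to [g]. /birkowakure/ → birkowagure.
Rule 3 (pre-rhotic lowering): /i/ is a high vowel immediately before /r/, so it lowers to [e]. /u/ is a high vowel immediately before /r/, so it lowers to [o]. /birkowagure/ → berkowagore.

berkowagore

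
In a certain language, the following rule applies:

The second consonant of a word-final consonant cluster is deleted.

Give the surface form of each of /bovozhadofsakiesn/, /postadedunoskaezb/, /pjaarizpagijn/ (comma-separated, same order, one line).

/bovozhadofsakiesn/: /n/ is the second consonant of a word-final cluster /sn/, so it deletes. → [bovozhadofsakies].
/postadedunoskaezb/: /b/ is the second consonant of a word-final cluster /zb/, so it deletes. → [postadedunoskaez].
/pjaarizpagijn/: /n/ is the second consonant of a word-final cluster /jn/, so it deletes. → [pjaarizpagij].

bovozhadofsakies, postadedunoskaez, pjaarizpagij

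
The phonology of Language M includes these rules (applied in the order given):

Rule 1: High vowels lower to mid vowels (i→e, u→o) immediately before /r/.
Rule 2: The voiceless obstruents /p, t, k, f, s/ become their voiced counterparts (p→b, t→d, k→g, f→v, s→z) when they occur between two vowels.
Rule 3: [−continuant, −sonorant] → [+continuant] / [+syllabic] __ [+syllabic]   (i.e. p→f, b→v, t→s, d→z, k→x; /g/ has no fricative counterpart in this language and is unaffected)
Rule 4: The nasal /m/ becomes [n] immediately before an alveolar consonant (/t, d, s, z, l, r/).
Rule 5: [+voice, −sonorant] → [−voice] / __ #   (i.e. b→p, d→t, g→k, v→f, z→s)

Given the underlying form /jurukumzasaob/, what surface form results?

jorugunzazaop

Rule 1 (pre-rhotic lowering): /u/ is a high vowel immediately before /r/, so it lowers to [o]. /jurukumzasaob/ → jorukumzasaob.
Rule 2 (intervocalic voicing): /k/ is a voiceless obstruent between vowels /u/ and /u/, so it voices to [g]. /s/ is a voiceless obstruent between vowels /a/ and /a/, so it voices to [z]. /jorukumzasaob/ → jorugumzazaob.
Rule 3 (intervocalic spirantization): no segment meets the environment; /jorugumzazaob/ is unchanged.
Rule 4 (nasal place assimilation): /m/ precedes the alveolar consonant /z/, so it assimilates in place to [n]. /jorugumzazaob/ → jorugunzazaob.
Rule 5 (final devoicing): /b/ is a voiced obstruent in word-final position, so it devoices to [p]. /jorugunzazaob/ → jorugunzazaop.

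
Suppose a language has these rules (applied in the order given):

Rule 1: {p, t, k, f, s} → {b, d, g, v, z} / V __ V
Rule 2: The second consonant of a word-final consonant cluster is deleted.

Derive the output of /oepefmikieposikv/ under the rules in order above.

Rule 1 (intervocalic voicing): /p/ is a voiceless obstruent between vowels /e/ and /e/, so it voices to [b]. /k/ is a voiceless obstruent between vowels /i/ and /i/, so it voices to [g]. /p/ is a voiceless obstruent between vowels /e/ and /o/, so it voices to [b]. /s/ is a voiceless obstruent between vowels /o/ and /i/, so it voices to [z]. /oepefmikieposikv/ → oebefmigiebozikv.
Rule 2 (final cluster simplification): /v/ is the second consonant of a word-final cluster /kv/, so it deletes. /oebefmigiebozikv/ → oebefmigiebozik.

oebefmigiebozik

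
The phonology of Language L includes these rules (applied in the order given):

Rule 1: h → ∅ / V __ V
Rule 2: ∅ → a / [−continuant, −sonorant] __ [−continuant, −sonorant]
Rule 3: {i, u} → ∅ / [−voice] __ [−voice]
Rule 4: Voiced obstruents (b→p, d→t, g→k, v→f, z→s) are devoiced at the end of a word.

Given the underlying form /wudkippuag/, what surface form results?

wudakpapuak

Rule 1 (intervocalic h-deletion): no segment meets the environment; /wudkippuag/ is unchanged.
Rule 2 (stop-cluster a-epenthesis): /d/ and /k/ form a stop–stop cluster, so [a] is inserted between them. /p/ and /p/ form a stop–stop cluster, so [a] is inserted between them. /wudkippuag/ → wudakipapuag.
Rule 3 (high vowel syncope): /i/ is a high vowel flanked by voiceless consonants /k/ and /p/, so it deletes. /wudakipapuag/ → wudakpapuag.
Rule 4 (final devoicing): /g/ is a voiced obstruent in word-final position, so it devoices to [k]. /wudakpapuag/ → wudakpapuak.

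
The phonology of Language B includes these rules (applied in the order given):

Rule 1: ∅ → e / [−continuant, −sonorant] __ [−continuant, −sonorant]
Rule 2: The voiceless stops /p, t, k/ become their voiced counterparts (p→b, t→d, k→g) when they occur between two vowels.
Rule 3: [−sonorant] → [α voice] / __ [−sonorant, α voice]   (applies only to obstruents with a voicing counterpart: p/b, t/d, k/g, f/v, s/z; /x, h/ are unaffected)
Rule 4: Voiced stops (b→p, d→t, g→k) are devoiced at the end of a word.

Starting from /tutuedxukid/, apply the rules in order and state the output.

Rule 1 (stop-cluster e-epenthesis): no segment meets the environment; /tutuedxukid/ is unchanged.
Rule 2 (intervocalic voicing): /t/ is a voiceless stop between vowels /u/ and /u/, so it voices to [d]. /k/ is a voiceless stop between vowels /u/ and /i/, so it voices to [g]. /tutuedxukid/ → tuduedxugid.
Rule 3 (regressive voicing assimilation): /d/ precedes the voiceless obstruent /x/, so it devoices to [t] by assimilation. /tuduedxugid/ → tuduetxugid.
Rule 4 (final devoicing): /d/ is a voiced stop in word-final position, so it devoices to [t]. /tuduetxugid/ → tuduetxugit.

tuduetxugit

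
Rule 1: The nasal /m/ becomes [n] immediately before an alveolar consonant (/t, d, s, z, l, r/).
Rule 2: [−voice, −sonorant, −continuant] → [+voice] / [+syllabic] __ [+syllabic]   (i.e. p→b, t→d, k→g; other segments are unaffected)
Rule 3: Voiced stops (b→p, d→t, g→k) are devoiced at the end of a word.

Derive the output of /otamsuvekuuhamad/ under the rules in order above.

odansuveguuhamat

Rule 1 (nasal place assimilation): /m/ precedes the alveolar consonant /s/, so it assimilates in place to [n]. /otamsuvekuuhamad/ → otansuvekuuhamad.
Rule 2 (intervocalic voicing): /t/ is a voiceless stop between vowels /o/ and /a/, so it voices to [d]. /k/ is a voiceless stop between vowels /e/ and /u/, so it voices to [g]. /otansuvekuuhamad/ → odansuveguuhamad.
Rule 3 (final devoicing): /d/ is a voiced stop in word-final position, so it devoices to [t]. /odansuveguuhamad/ → odansuveguuhamat.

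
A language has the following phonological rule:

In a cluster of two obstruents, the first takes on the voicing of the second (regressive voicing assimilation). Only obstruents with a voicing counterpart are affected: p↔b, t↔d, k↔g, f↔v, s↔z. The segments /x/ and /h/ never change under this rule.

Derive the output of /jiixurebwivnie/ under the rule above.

jiixurebwivnie

No segment of /jiixurebwivnie/ meets the structural description of the rule, so the form surfaces unchanged.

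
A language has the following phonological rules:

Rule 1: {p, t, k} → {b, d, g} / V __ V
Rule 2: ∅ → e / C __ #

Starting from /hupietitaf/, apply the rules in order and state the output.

hubiedidafe

Rule 1 (intervocalic voicing): /p/ is a voiceless stop between vowels /u/ and /i/, so it voices to [b]. /t/ is a voiceless stop between vowels /e/ and /i/, so it voices to [d]. /t/ is a voiceless stop between vowels /i/ and /a/, so it voices to [d]. /hupietitaf/ → hubiedidaf.
Rule 2 (final e-epenthesis): the form ends in the consonant /f/, so [e] is inserted word-finally. /hubiedidaf/ → hubiedidafe.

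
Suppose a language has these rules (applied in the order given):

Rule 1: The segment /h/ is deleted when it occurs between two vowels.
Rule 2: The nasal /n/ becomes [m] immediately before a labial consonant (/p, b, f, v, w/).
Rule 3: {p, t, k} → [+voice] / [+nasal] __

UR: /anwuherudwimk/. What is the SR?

amwuerudwimg

Rule 1 (intervocalic h-deletion): /h/ occurs between vowels /u/ and /e/, so it deletes. /anwuherudwimk/ → anwuerudwimk.
Rule 2 (nasal place assimilation): /n/ precedes the labial consonant /w/, so it assimilates in place to [m]. /anwuerudwimk/ → amwuerudwimk.
Rule 3 (post-nasal voicing): /k/ is a voiceless stop immediately after the nasal /m/, so it voices to [g]. /amwuerudwimk/ → amwuerudwimg.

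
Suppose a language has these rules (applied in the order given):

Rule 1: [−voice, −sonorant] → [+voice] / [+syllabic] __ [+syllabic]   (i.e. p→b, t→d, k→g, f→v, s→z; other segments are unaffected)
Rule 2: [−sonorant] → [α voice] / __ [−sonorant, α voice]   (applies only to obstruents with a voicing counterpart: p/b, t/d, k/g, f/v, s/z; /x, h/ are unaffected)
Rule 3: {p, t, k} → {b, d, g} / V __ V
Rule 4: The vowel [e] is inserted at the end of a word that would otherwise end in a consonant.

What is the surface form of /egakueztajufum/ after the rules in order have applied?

egaguestajuvume

Rule 1 (intervocalic voicing): /k/ is a voiceless obstruent between vowels /a/ and /u/, so it voices to [g]. /f/ is a voiceless obstruent between vowels /u/ and /u/, so it voices to [v]. /egakueztajufum/ → egagueztajuvum.
Rule 2 (regressive voicing assimilation): /z/ precedes the voiceless obstruent /t/, so it devoices to [s] by assimilation. /egagueztajuvum/ → egaguestajuvum.
Rule 3 (intervocalic voicing): no segment meets the environment; /egaguestajuvum/ is unchanged.
Rule 4 (final e-epenthesis): the form ends in the consonant /m/, so [e] is inserted word-finally. /egaguestajuvum/ → egaguestajuvume.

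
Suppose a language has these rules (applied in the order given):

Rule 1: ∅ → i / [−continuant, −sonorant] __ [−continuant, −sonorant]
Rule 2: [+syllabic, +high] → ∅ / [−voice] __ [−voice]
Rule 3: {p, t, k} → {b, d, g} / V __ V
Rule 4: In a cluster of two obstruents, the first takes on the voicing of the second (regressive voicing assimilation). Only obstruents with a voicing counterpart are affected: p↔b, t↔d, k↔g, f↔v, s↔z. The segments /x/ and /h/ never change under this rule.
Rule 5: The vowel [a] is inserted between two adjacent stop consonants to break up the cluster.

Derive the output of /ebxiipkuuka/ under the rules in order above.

epxiipakuuga

Rule 1 (stop-cluster i-epenthesis): /p/ and /k/ form a stop–stop cluster, so [i] is inserted between them. /ebxiipkuuka/ → ebxiipikuuka.
Rule 2 (high vowel syncope): /i/ is a high vowel flanked by voiceless consonants /p/ and /k/, so it deletes. /ebxiipikuuka/ → ebxiipkuuka.
Rule 3 (intervocalic voicing): /k/ is a voiceless stop between vowels /u/ and /a/, so it voices to [g]. /ebxiipkuuka/ → ebxiipkuuga.
Rule 4 (regressive voicing assimilation): /b/ precedes the voiceless obstruent /x/, so it devoices to [p] by assimilation. /ebxiipkuuga/ → epxiipkuuga.
Rule 5 (stop-cluster a-epenthesis): /p/ and /k/ form a stop–stop cluster, so [a] is inserted between them. /epxiipkuuga/ → epxiipakuuga.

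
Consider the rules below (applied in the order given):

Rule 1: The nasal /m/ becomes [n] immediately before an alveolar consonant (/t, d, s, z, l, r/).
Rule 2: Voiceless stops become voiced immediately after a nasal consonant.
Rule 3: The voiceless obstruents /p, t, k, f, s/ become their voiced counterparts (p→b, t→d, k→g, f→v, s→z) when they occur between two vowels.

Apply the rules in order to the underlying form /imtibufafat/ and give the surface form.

indibuvavat

Rule 1 (nasal place assimilation): /m/ precedes the alveolar consonant /t/, so it assimilates in place to [n]. /imtibufafat/ → intibufafat.
Rule 2 (post-nasal voicing): /t/ is a voiceless stop immediately after the nasal /n/, so it voices to [d]. /intibufafat/ → indibufafat.
Rule 3 (intervocalic voicing): /f/ is a voiceless obstruent between vowels /u/ and /a/, so it voices to [v]. /f/ is a voiceless obstruent between vowels /a/ and /a/, so it voices to [v]. /indibufafat/ → indibuvavat.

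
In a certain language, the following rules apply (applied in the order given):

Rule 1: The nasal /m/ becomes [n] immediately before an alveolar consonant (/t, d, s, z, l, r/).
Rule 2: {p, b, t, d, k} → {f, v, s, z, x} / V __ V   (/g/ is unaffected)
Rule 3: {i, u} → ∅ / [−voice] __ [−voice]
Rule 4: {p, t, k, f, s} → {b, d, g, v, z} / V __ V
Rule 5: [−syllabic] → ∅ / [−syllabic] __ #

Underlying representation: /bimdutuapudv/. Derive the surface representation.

binduzuavud

Rule 1 (nasal place assimilation): /m/ precedes the alveolar consonant /d/, so it assimilates in place to [n]. /bimdutuapudv/ → bindutuapudv.
Rule 2 (intervocalic spirantization): /t/ is a stop between vowels /u/ and /u/, so it spirantizes to the fricative [s]. /p/ is a stop between vowels /a/ and /u/, so it spirantizes to the fricative [f]. /bindutuapudv/ → bindusuafudv.
Rule 3 (high vowel syncope): no segment meets the environment; /bindusuafudv/ is unchanged.
Rule 4 (intervocalic voicing): /s/ is a voiceless obstruent between vowels /u/ and /u/, so it voices to [z]. /f/ is a voiceless obstruent between vowels /a/ and /u/, so it voices to [v]. /bindusuafudv/ → binduzuavudv.
Rule 5 (final cluster simplification): /v/ is the second consonant of a word-final cluster /dv/, so it deletes. /binduzuavudv/ → binduzuavud.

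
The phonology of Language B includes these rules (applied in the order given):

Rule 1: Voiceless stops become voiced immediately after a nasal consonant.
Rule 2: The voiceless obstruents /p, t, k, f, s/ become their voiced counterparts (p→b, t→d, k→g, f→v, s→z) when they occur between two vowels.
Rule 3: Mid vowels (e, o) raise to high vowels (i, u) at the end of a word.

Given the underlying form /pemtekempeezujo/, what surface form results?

pemdegembeezuju

Rule 1 (post-nasal voicing): /t/ is a voiceless stop immediately after the nasal /m/, so it voices to [d]. /p/ is a voiceless stop immediately after the nasal /m/, so it voices to [b]. /pemtekempeezujo/ → pemdekembeezujo.
Rule 2 (intervocalic voicing): /k/ is a voiceless obstruent between vowels /e/ and /e/, so it voices to [g]. /pemdekembeezujo/ → pemdegembeezujo.
Rule 3 (final vowel raising): /o/ is a mid vowel in word-final position, so it raises to [u]. /pemdegembeezujo/ → pemdegembeezuju.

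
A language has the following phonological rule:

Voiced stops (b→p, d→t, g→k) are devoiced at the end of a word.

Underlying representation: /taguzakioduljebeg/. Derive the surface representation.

/g/ is a voiced stop in word-final position, so it devoices to [k].
The other instances of /g/, /d/, /b/ do not occur in the required environment and remain unchanged.
Surface form: [taguzakioduljebek].

taguzakioduljebek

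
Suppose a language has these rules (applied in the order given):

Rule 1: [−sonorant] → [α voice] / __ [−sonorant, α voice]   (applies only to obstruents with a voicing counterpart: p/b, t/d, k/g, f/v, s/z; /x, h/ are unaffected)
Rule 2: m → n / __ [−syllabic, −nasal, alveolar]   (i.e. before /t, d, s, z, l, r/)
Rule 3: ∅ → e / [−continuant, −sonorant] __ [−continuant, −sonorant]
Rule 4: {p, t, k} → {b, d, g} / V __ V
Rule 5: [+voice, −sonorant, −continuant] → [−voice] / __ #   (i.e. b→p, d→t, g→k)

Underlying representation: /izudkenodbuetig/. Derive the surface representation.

Rule 1 (regressive voicing assimilation): /d/ precedes the voiceless obstruent /k/, so it devoices to [t] by assimilation. /izudkenodbuetig/ → izutkenodbuetig.
Rule 2 (nasal place assimilation): no segment meets the environment; /izutkenodbuetig/ is unchanged.
Rule 3 (stop-cluster e-epenthesis): /t/ and /k/ form a stop–stop cluster, so [e] is inserted between them. /d/ and /b/ form a stop–stop cluster, so [e] is inserted between them. /izutkenodbuetig/ → izutekenodebuetig.
Rule 4 (intervocalic voicing): /t/ is a voiceless stop between vowels /u/ and /e/, so it voices to [d]. /k/ is a voiceless stop between vowels /e/ and /e/, so it voices to [g]. /t/ is a voiceless stop between vowels /e/ and /i/, so it voices to [d]. /izutekenodebuetig/ → izudegenodebuedig.
Rule 5 (final devoicing): /g/ is a voiced stop in word-final position, so it devoices to [k]. /izudegenodebuedig/ → izudegenodebuedik.

izudegenodebuedik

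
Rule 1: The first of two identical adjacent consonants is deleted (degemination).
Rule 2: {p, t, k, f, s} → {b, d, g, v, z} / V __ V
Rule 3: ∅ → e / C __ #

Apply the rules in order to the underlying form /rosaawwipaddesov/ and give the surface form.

Rule 1 (degemination): /ww/ is a geminate; the first /w/ deletes. /dd/ is a geminate; the first /d/ deletes. /rosaawwipaddesov/ → rosaawipadesov.
Rule 2 (intervocalic voicing): /s/ is a voiceless obstruent between vowels /o/ and /a/, so it voices to [z]. /p/ is a voiceless obstruent between vowels /i/ and /a/, so it voices to [b]. /s/ is a voiceless obstruent between vowels /e/ and /o/, so it voices to [z]. /rosaawipadesov/ → rozaawibadezov.
Rule 3 (final e-epenthesis): the form ends in the consonant /v/, so [e] is inserted word-finally. /rozaawibadezov/ → rozaawibadezove.

rozaawibadezove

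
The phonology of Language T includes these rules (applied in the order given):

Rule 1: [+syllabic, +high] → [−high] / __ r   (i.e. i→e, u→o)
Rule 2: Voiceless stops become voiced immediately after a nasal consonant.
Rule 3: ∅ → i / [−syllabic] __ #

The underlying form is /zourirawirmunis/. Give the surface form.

zoorerawermunisi

Rule 1 (pre-rhotic lowering): /u/ is a high vowel immediately before /r/, so it lowers to [o]. /i/ is a high vowel immediately before /r/, so it lowers to [e]. /i/ is a high vowel immediately before /r/, so it lowers to [e]. /zourirawirmunis/ → zoorerawermunis.
Rule 2 (post-nasal voicing): no segment meets the environment; /zoorerawermunis/ is unchanged.
Rule 3 (final i-epenthesis): the form ends in the consonant /s/, so [i] is inserted word-finally. /zoorerawermunis/ → zoorerawermunisi.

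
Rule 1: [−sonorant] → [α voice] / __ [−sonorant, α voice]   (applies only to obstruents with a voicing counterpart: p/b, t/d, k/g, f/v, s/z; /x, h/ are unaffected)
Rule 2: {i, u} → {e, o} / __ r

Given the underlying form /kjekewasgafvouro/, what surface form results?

kjekewazgavvooro

Rule 1 (regressive voicing assimilation): /s/ precedes the voiced obstruent /g/, so it voices to [z] by assimilation. /f/ precedes the voiced obstruent /v/, so it voices to [v] by assimilation. /kjekewasgafvouro/ → kjekewazgavvouro.
Rule 2 (pre-rhotic lowering): /u/ is a high vowel immediately before /r/, so it lowers to [o]. /kjekewazgavvouro/ → kjekewazgavvooro.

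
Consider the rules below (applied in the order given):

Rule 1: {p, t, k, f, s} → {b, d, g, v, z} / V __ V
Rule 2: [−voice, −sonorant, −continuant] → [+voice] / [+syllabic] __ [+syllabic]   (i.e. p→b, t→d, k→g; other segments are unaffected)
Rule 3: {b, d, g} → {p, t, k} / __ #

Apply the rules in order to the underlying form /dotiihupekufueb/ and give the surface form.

Rule 1 (intervocalic voicing): /t/ is a voiceless obstruent between vowels /o/ and /i/, so it voices to [d]. /p/ is a voiceless obstruent between vowels /u/ and /e/, so it voices to [b]. /k/ is a voiceless obstruent between vowels /e/ and /u/, so it voices to [g]. /f/ is a voiceless obstruent between vowels /u/ and /u/, so it voices to [v]. /dotiihupekufueb/ → dodiihubeguvueb.
Rule 2 (intervocalic voicing): no segment meets the environment; /dodiihubeguvueb/ is unchanged.
Rule 3 (final devoicing): /b/ is a voiced stop in word-final position, so it devoices to [p]. /dodiihubeguvueb/ → dodiihubeguvuep.

dodiihubeguvuep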